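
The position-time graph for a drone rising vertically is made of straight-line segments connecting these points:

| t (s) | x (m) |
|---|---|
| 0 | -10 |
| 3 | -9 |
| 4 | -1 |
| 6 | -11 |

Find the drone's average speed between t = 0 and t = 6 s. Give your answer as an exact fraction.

19/6 m/s

Average speed = (total path length)/(elapsed time); on a piecewise-linear x-t graph the path length is Σ|Δx|.
0–3 s: |Δx| = |-9 − -10| = 1 m
3–4 s: |Δx| = |-1 − -9| = 8 m
4–6 s: |Δx| = |-11 − -1| = 10 m
Total path = 19 m; average speed = 19/6 = 19/6 m/s.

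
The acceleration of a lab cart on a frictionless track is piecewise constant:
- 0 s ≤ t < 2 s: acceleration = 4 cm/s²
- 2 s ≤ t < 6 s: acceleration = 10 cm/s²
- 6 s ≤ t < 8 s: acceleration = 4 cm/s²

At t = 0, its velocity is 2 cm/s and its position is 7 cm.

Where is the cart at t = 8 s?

On each constant-a segment, Δv = aΔt and Δx = v₀Δt + ½aΔt²; chain segment to segment.
0–2 s: v starts 2 cm/s; Δx = 2·2 + ½·4·2² = 12 cm; v ends 10 cm/s.
2–6 s: v starts 10 cm/s; Δx = 10·4 + ½·10·4² = 120 cm; v ends 50 cm/s.
6–8 s: v starts 50 cm/s; Δx = 50·2 + ½·4·2² = 108 cm; v ends 58 cm/s.
x(8) = 7 + Σ Δx = 247 cm.

247 cm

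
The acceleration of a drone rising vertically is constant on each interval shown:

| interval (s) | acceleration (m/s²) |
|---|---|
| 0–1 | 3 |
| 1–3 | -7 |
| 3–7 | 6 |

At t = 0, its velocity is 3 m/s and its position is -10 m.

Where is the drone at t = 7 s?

On each constant-a segment, Δv = aΔt and Δx = v₀Δt + ½aΔt²; chain segment to segment.
0–1 s: v starts 3 m/s; Δx = 3·1 + ½·3·1² = 4.5 m; v ends 6 m/s.
1–3 s: v starts 6 m/s; Δx = 6·2 + ½·-7·2² = -2 m; v ends -8 m/s.
3–7 s: v starts -8 m/s; Δx = -8·4 + ½·6·4² = 16 m; v ends 16 m/s.
x(7) = -10 + Σ Δx = 8.5 m.

8.5 m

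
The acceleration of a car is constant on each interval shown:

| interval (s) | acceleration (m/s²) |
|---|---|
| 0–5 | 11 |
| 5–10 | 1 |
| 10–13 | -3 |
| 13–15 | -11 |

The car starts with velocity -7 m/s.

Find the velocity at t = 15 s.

Δv equals the area under the a-t graph; then v = v₀ + Δv.
0–5 s: 11 × 5 = 55 m/s
5–10 s: 1 × 5 = 5 m/s
10–13 s: -3 × 3 = -9 m/s
13–15 s: -11 × 2 = -22 m/s
Δv = 29 m/s, so v(15) = -7 + (29) = 22 m/s.

22 m/s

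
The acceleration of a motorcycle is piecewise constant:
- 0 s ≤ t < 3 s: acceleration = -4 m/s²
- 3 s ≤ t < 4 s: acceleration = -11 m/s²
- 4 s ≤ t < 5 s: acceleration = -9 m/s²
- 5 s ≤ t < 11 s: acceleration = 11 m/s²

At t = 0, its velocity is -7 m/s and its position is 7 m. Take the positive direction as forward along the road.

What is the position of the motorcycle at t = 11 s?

On each constant-a segment, Δv = aΔt and Δx = v₀Δt + ½aΔt²; chain segment to segment.
0–3 s: v starts -7 m/s; Δx = -7·3 + ½·-4·3² = -39 m; v ends -19 m/s.
3–4 s: v starts -19 m/s; Δx = -19·1 + ½·-11·1² = -24.5 m; v ends -30 m/s.
4–5 s: v starts -30 m/s; Δx = -30·1 + ½·-9·1² = -34.5 m; v ends -39 m/s.
5–11 s: v starts -39 m/s; Δx = -39·6 + ½·11·6² = -36 m; v ends 27 m/s.
x(11) = 7 + Σ Δx = -127 m.

-127 m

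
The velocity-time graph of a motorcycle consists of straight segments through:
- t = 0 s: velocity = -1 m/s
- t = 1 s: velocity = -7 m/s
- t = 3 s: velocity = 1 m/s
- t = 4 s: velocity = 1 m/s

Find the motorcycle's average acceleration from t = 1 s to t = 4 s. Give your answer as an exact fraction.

8/3 m/s²

Average acceleration = Δv/Δt = (1 − -7)/(4 − 1) = 8/3 m/s².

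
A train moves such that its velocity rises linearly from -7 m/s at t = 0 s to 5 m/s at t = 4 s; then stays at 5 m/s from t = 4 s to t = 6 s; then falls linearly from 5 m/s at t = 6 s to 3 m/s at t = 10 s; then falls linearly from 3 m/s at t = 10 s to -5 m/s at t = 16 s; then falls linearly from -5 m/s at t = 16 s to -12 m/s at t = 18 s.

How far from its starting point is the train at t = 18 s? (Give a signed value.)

Net displacement equals the area under the velocity-time graph (areas below the axis count negative).
0–4 s: ½(-7 + 5)(4) = -4 m
4–6 s: 5 × 2 = 10 m
6–10 s: ½(5 + 3)(4) = 16 m
10–16 s: ½(3 + -5)(6) = -6 m
16–18 s: ½(-5 + -12)(2) = -17 m
Net displacement = -1 m

-1 m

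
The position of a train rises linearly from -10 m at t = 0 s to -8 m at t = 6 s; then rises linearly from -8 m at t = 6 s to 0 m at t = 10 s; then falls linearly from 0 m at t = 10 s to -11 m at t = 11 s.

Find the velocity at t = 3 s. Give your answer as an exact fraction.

Velocity is the slope of the x-t graph on 0–6 s: (-8 − -10)/(6 − 0) = 1/3 m/s.

1/3 m/s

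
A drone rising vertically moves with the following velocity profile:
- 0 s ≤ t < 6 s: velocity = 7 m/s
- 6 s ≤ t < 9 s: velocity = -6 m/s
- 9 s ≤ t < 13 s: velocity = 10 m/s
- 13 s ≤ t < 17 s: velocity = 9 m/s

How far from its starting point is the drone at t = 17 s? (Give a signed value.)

Net displacement equals the area under the velocity-time graph (areas below the axis count negative).
0–6 s: 7 × 6 = 42 m
6–9 s: -6 × 3 = -18 m
9–13 s: 10 × 4 = 40 m
13–17 s: 9 × 4 = 36 m
Net displacement = 100 m

100 m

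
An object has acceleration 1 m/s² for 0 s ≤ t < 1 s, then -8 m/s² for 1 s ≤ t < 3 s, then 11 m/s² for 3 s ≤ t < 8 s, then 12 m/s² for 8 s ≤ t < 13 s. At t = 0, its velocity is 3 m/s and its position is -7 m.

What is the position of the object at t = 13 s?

On each constant-a segment, Δv = aΔt and Δx = v₀Δt + ½aΔt²; chain segment to segment.
0–1 s: v starts 3 m/s; Δx = 3·1 + ½·1·1² = 3.5 m; v ends 4 m/s.
1–3 s: v starts 4 m/s; Δx = 4·2 + ½·-8·2² = -8 m; v ends -12 m/s.
3–8 s: v starts -12 m/s; Δx = -12·5 + ½·11·5² = 77.5 m; v ends 43 m/s.
8–13 s: v starts 43 m/s; Δx = 43·5 + ½·12·5² = 365 m; v ends 103 m/s.
x(13) = -7 + Σ Δx = 431 m.

431 m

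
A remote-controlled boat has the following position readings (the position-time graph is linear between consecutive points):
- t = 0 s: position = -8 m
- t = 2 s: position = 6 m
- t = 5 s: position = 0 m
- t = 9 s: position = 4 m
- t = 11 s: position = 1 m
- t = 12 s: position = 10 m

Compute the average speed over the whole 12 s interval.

3 m/s

Average speed = (total path length)/(elapsed time); on a piecewise-linear x-t graph the path length is Σ|Δx|.
0–2 s: |Δx| = |6 − -8| = 14 m
2–5 s: |Δx| = |0 − 6| = 6 m
5–9 s: |Δx| = |4 − 0| = 4 m
9–11 s: |Δx| = |1 − 4| = 3 m
11–12 s: |Δx| = |10 − 1| = 9 m
Total path = 36 m; average speed = 36/12 = 3 m/s.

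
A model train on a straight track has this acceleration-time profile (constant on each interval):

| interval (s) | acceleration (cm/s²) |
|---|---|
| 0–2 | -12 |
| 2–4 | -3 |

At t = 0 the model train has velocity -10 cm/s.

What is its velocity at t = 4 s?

Δv equals the area under the a-t graph; then v = v₀ + Δv.
0–2 s: -12 × 2 = -24 cm/s
2–4 s: -3 × 2 = -6 cm/s
Δv = -30 cm/s, so v(4) = -10 + (-30) = -40 cm/s.

-40 cm/s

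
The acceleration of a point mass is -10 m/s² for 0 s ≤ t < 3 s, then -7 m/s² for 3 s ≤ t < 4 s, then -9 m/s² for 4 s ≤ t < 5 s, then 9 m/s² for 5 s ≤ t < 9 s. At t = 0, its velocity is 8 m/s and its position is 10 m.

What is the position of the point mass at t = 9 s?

-150 m

On each constant-a segment, Δv = aΔt and Δx = v₀Δt + ½aΔt²; chain segment to segment.
0–3 s: v starts 8 m/s; Δx = 8·3 + ½·-10·3² = -21 m; v ends -22 m/s.
3–4 s: v starts -22 m/s; Δx = -22·1 + ½·-7·1² = -25.5 m; v ends -29 m/s.
4–5 s: v starts -29 m/s; Δx = -29·1 + ½·-9·1² = -33.5 m; v ends -38 m/s.
5–9 s: v starts -38 m/s; Δx = -38·4 + ½·9·4² = -80 m; v ends -2 m/s.
x(9) = 10 + Σ Δx = -150 m.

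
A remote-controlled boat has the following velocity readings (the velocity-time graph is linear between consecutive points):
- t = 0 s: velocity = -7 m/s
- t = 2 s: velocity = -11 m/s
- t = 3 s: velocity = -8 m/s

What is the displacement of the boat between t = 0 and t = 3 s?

Net displacement equals the area under the velocity-time graph (areas below the axis count negative).
0–2 s: ½(-7 + -11)(2) = -18 m
2–3 s: ½(-11 + -8)(1) = -9.5 m
Net displacement = -27.5 m

-27.5 m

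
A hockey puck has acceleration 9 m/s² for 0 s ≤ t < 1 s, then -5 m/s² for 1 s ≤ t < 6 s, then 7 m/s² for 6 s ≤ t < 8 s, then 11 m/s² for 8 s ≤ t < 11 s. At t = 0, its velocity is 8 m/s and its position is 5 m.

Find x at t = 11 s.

105.5 m

On each constant-a segment, Δv = aΔt and Δx = v₀Δt + ½aΔt²; chain segment to segment.
0–1 s: v starts 8 m/s; Δx = 8·1 + ½·9·1² = 12.5 m; v ends 17 m/s.
1–6 s: v starts 17 m/s; Δx = 17·5 + ½·-5·5² = 22.5 m; v ends -8 m/s.
6–8 s: v starts -8 m/s; Δx = -8·2 + ½·7·2² = -2 m; v ends 6 m/s.
8–11 s: v starts 6 m/s; Δx = 6·3 + ½·11·3² = 67.5 m; v ends 39 m/s.
x(11) = 5 + Σ Δx = 105.5 m.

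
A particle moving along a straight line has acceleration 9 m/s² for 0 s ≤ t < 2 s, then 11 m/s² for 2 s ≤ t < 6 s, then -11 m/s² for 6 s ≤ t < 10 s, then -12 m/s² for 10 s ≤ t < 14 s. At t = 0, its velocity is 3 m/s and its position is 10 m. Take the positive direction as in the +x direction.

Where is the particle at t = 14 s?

366 m

On each constant-a segment, Δv = aΔt and Δx = v₀Δt + ½aΔt²; chain segment to segment.
0–2 s: v starts 3 m/s; Δx = 3·2 + ½·9·2² = 24 m; v ends 21 m/s.
2–6 s: v starts 21 m/s; Δx = 21·4 + ½·11·4² = 172 m; v ends 65 m/s.
6–10 s: v starts 65 m/s; Δx = 65·4 + ½·-11·4² = 172 m; v ends 21 m/s.
10–14 s: v starts 21 m/s; Δx = 21·4 + ½·-12·4² = -12 m; v ends -27 m/s.
x(14) = 10 + Σ Δx = 366 m.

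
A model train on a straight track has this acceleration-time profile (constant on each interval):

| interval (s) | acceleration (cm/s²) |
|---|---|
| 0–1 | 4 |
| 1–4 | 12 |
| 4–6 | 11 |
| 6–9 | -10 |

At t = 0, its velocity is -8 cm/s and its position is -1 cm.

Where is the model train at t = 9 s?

On each constant-a segment, Δv = aΔt and Δx = v₀Δt + ½aΔt²; chain segment to segment.
0–1 s: v starts -8 cm/s; Δx = -8·1 + ½·4·1² = -6 cm; v ends -4 cm/s.
1–4 s: v starts -4 cm/s; Δx = -4·3 + ½·12·3² = 42 cm; v ends 32 cm/s.
4–6 s: v starts 32 cm/s; Δx = 32·2 + ½·11·2² = 86 cm; v ends 54 cm/s.
6–9 s: v starts 54 cm/s; Δx = 54·3 + ½·-10·3² = 117 cm; v ends 24 cm/s.
x(9) = -1 + Σ Δx = 238 cm.

238 cm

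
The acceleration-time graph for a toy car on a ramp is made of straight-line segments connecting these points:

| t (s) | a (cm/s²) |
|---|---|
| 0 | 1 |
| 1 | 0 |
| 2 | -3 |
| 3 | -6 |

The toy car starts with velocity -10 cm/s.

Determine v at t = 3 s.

-15.5 cm/s

Δv equals the area under the a-t graph; then v = v₀ + Δv.
0–1 s: ½(1 + 0)(1) = 0.5 cm/s
1–2 s: ½(0 + -3)(1) = -1.5 cm/s
2–3 s: ½(-3 + -6)(1) = -4.5 cm/s
Δv = -5.5 cm/s, so v(3) = -10 + (-5.5) = -15.5 cm/s.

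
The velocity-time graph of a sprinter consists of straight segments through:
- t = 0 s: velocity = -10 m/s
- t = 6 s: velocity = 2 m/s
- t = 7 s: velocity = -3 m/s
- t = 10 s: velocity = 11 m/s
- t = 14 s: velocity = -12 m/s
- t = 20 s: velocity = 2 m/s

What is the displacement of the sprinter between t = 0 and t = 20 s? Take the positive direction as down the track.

Displacement is the signed area under the v-t curve.
0–6 s: ½(-10 + 2)(6) = -24 m
6–7 s: ½(2 + -3)(1) = -0.5 m
7–10 s: ½(-3 + 11)(3) = 12 m
10–14 s: ½(11 + -12)(4) = -2 m
14–20 s: ½(-12 + 2)(6) = -30 m
Net displacement = -44.5 m

-44.5 m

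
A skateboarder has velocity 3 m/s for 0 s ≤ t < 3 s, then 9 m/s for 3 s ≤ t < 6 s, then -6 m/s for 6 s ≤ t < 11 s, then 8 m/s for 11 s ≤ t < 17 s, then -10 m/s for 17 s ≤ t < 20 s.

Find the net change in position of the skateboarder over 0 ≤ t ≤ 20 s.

24 m

Net displacement equals the area under the velocity-time graph (areas below the axis count negative).
0–3 s: 3 × 3 = 9 m
3–6 s: 9 × 3 = 27 m
6–11 s: -6 × 5 = -30 m
11–17 s: 8 × 6 = 48 m
17–20 s: -10 × 3 = -30 m
Net displacement = 24 m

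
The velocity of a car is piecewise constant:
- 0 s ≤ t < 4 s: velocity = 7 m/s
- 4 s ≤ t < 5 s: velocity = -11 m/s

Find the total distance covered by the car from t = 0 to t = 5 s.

39 m

Distance (not displacement) is the total path length: add the absolute areas under v-t.
0–4 s: |7| × 4 = 28 m
4–5 s: |-11| × 1 = 11 m
Total distance = 39 m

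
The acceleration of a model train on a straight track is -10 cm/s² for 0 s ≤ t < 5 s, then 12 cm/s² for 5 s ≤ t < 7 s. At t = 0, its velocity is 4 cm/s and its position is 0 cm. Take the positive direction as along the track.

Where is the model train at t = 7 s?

On each constant-a segment, Δv = aΔt and Δx = v₀Δt + ½aΔt²; chain segment to segment.
0–5 s: v starts 4 cm/s; Δx = 4·5 + ½·-10·5² = -105 cm; v ends -46 cm/s.
5–7 s: v starts -46 cm/s; Δx = -46·2 + ½·12·2² = -68 cm; v ends -22 cm/s.
x(7) = 0 + Σ Δx = -173 cm.

-173 cm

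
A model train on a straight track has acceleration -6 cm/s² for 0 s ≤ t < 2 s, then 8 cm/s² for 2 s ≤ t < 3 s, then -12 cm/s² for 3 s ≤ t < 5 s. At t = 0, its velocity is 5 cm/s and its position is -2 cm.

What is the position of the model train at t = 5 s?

-29 cm

On each constant-a segment, Δv = aΔt and Δx = v₀Δt + ½aΔt²; chain segment to segment.
0–2 s: v starts 5 cm/s; Δx = 5·2 + ½·-6·2² = -2 cm; v ends -7 cm/s.
2–3 s: v starts -7 cm/s; Δx = -7·1 + ½·8·1² = -3 cm; v ends 1 cm/s.
3–5 s: v starts 1 cm/s; Δx = 1·2 + ½·-12·2² = -22 cm; v ends -23 cm/s.
x(5) = -2 + Σ Δx = -29 cm.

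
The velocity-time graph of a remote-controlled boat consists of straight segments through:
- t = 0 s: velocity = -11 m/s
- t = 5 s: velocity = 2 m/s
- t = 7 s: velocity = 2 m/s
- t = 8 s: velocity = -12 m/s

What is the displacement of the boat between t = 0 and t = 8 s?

-23.5 m

Displacement is the signed area under the v-t curve.
0–5 s: ½(-11 + 2)(5) = -22.5 m
5–7 s: 2 × 2 = 4 m
7–8 s: ½(2 + -12)(1) = -5 m
Net displacement = -23.5 m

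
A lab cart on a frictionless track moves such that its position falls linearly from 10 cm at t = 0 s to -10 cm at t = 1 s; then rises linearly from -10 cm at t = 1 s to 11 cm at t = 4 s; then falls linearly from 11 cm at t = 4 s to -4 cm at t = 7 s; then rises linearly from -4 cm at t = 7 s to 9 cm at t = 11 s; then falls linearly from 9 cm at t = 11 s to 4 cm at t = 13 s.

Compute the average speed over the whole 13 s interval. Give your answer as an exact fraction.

Average speed = (total path length)/(elapsed time); on a piecewise-linear x-t graph the path length is Σ|Δx|.
0–1 s: |Δx| = |-10 − 10| = 20 cm
1–4 s: |Δx| = |11 − -10| = 21 cm
4–7 s: |Δx| = |-4 − 11| = 15 cm
7–11 s: |Δx| = |9 − -4| = 13 cm
11–13 s: |Δx| = |4 − 9| = 5 cm
Total path = 74 cm; average speed = 74/13 = 74/13 cm/s.

74/13 cm/s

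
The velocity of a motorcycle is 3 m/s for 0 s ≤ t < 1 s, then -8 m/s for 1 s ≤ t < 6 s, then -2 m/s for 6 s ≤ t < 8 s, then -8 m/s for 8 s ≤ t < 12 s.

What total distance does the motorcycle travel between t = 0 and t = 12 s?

Total distance travelled is ∫|v| dt — sum the magnitudes of each area piece.
0–1 s: |3| × 1 = 3 m
1–6 s: |-8| × 5 = 40 m
6–8 s: |-2| × 2 = 4 m
8–12 s: |-8| × 4 = 32 m
Total distance = 79 m

79 m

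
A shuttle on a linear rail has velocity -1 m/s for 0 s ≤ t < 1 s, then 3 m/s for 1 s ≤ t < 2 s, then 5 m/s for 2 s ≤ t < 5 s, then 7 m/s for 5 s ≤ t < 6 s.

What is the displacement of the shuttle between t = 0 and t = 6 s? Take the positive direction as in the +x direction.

Displacement is the signed area under the v-t curve.
0–1 s: -1 × 1 = -1 m
1–2 s: 3 × 1 = 3 m
2–5 s: 5 × 3 = 15 m
5–6 s: 7 × 1 = 7 m
Net displacement = 24 m

24 m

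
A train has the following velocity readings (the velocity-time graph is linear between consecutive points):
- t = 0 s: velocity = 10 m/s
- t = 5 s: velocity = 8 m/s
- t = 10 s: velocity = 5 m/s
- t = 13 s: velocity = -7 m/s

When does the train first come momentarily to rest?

v changes sign on 10–13 s (from 5 to -7); the graph is linear there, so v = 0 at t = 10 + (-5)·(13 − 10)/(-7 − 5) = 11.25 s.

t = 11.25 s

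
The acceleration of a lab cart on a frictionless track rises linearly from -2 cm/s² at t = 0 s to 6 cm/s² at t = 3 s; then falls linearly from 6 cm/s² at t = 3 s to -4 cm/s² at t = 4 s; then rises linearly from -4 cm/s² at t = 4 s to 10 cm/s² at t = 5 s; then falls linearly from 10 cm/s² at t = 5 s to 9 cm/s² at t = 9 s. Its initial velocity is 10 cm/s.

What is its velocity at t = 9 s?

58 cm/s

Δv equals the area under the a-t graph; then v = v₀ + Δv.
0–3 s: ½(-2 + 6)(3) = 6 cm/s
3–4 s: ½(6 + -4)(1) = 1 cm/s
4–5 s: ½(-4 + 10)(1) = 3 cm/s
5–9 s: ½(10 + 9)(4) = 38 cm/s
Δv = 48 cm/s, so v(9) = 10 + (48) = 58 cm/s.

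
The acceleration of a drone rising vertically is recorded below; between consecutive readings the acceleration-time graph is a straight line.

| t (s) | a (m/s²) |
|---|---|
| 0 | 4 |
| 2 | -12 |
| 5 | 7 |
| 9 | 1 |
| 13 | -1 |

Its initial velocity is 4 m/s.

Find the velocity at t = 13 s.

4.5 m/s

Δv equals the area under the a-t graph; then v = v₀ + Δv.
0–2 s: ½(4 + -12)(2) = -8 m/s
2–5 s: ½(-12 + 7)(3) = -7.5 m/s
5–9 s: ½(7 + 1)(4) = 16 m/s
9–13 s: ½(1 + -1)(4) = 0 m/s
Δv = 0.5 m/s, so v(13) = 4 + (0.5) = 4.5 m/s.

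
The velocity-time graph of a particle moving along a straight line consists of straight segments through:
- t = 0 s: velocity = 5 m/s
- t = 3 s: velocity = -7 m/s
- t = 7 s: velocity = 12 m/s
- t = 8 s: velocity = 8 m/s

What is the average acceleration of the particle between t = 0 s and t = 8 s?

Average acceleration = Δv/Δt = (8 − 5)/(8 − 0) = 0.375 m/s².

0.375 m/s²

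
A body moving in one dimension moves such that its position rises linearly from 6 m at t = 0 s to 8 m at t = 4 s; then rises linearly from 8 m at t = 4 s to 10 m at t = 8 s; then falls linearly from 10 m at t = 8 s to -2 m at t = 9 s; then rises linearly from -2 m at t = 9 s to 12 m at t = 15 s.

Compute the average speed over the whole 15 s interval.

2 m/s

Average speed = (total path length)/(elapsed time); on a piecewise-linear x-t graph the path length is Σ|Δx|.
0–4 s: |Δx| = |8 − 6| = 2 m
4–8 s: |Δx| = |10 − 8| = 2 m
8–9 s: |Δx| = |-2 − 10| = 12 m
9–15 s: |Δx| = |12 − -2| = 14 m
Total path = 30 m; average speed = 30/15 = 2 m/s.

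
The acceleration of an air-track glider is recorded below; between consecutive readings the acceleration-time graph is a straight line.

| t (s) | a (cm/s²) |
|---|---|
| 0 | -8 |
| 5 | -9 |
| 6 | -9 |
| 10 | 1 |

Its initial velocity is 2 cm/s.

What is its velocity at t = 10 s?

-65.5 cm/s

Δv equals the area under the a-t graph; then v = v₀ + Δv.
0–5 s: ½(-8 + -9)(5) = -42.5 cm/s
5–6 s: -9 × 1 = -9 cm/s
6–10 s: ½(-9 + 1)(4) = -16 cm/s
Δv = -67.5 cm/s, so v(10) = 2 + (-67.5) = -65.5 cm/s.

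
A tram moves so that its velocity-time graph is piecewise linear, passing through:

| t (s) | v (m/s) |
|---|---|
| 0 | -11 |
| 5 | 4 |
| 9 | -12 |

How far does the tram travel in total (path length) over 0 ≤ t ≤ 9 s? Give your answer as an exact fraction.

Total distance travelled is ∫|v| dt — sum the magnitudes of each area piece.
0–5 s: v = 0 at t = 11/3 s; triangle areas 121/6 + 8/3 = 137/6 m
5–9 s: v = 0 at t = 6 s; triangle areas 2 + 18 = 20 m
Total distance = 257/6 m

257/6 m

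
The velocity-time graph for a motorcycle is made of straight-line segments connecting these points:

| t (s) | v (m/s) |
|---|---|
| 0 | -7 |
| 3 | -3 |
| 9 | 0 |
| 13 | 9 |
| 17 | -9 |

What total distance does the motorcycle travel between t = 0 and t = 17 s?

Distance (not displacement) is the total path length: add the absolute areas under v-t.
0–3 s: |½(-7 + -3)(3)| = 15 m
3–9 s: |½(-3 + 0)(6)| = 9 m
9–13 s: |½(0 + 9)(4)| = 18 m
13–17 s: v = 0 at t = 15 s; triangle areas 9 + 9 = 18 m
Total distance = 60 m

60 m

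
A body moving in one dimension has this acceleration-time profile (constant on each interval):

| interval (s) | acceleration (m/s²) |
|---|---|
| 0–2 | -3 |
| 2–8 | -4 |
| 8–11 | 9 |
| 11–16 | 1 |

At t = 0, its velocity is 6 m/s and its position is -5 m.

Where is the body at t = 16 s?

On each constant-a segment, Δv = aΔt and Δx = v₀Δt + ½aΔt²; chain segment to segment.
0–2 s: v starts 6 m/s; Δx = 6·2 + ½·-3·2² = 6 m; v ends 0 m/s.
2–8 s: v starts 0 m/s; Δx = 0·6 + ½·-4·6² = -72 m; v ends -24 m/s.
8–11 s: v starts -24 m/s; Δx = -24·3 + ½·9·3² = -31.5 m; v ends 3 m/s.
11–16 s: v starts 3 m/s; Δx = 3·5 + ½·1·5² = 27.5 m; v ends 8 m/s.
x(16) = -5 + Σ Δx = -75 m.

-75 m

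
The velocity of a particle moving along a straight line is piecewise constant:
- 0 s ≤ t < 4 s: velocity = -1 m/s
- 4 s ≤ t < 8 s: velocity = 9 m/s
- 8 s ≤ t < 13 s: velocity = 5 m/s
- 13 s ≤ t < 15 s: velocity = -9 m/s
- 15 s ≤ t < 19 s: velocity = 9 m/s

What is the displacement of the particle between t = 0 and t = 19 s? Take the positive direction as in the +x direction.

Net displacement equals the area under the velocity-time graph (areas below the axis count negative).
0–4 s: -1 × 4 = -4 m
4–8 s: 9 × 4 = 36 m
8–13 s: 5 × 5 = 25 m
13–15 s: -9 × 2 = -18 m
15–19 s: 9 × 4 = 36 m
Net displacement = 75 m

75 m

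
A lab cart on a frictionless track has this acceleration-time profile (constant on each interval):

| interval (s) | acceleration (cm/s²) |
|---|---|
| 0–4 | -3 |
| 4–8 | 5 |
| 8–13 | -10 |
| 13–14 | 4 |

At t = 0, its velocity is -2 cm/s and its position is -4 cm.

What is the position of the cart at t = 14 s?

-189 cm

On each constant-a segment, Δv = aΔt and Δx = v₀Δt + ½aΔt²; chain segment to segment.
0–4 s: v starts -2 cm/s; Δx = -2·4 + ½·-3·4² = -32 cm; v ends -14 cm/s.
4–8 s: v starts -14 cm/s; Δx = -14·4 + ½·5·4² = -16 cm; v ends 6 cm/s.
8–13 s: v starts 6 cm/s; Δx = 6·5 + ½·-10·5² = -95 cm; v ends -44 cm/s.
13–14 s: v starts -44 cm/s; Δx = -44·1 + ½·4·1² = -42 cm; v ends -40 cm/s.
x(14) = -4 + Σ Δx = -189 cm.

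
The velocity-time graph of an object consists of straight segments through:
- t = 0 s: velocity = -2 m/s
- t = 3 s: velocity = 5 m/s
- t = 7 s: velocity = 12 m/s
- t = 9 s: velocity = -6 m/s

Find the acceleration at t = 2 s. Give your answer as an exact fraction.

7/3 m/s²

Acceleration is the slope of the v-t graph on 0–3 s: (5 − -2)/(3 − 0) = 7/3 m/s².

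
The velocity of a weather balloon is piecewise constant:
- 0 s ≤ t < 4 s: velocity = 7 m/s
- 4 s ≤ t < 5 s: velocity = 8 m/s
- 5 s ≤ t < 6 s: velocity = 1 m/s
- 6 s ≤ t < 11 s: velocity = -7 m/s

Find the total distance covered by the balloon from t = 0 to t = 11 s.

72 m

Total distance travelled is ∫|v| dt — sum the magnitudes of each area piece.
0–4 s: |7| × 4 = 28 m
4–5 s: |8| × 1 = 8 m
5–6 s: |1| × 1 = 1 m
6–11 s: |-7| × 5 = 35 m
Total distance = 72 m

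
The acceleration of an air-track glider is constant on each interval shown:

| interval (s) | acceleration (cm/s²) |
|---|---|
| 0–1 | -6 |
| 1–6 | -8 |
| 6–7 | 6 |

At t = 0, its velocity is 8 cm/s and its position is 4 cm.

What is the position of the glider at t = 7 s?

-116 cm

On each constant-a segment, Δv = aΔt and Δx = v₀Δt + ½aΔt²; chain segment to segment.
0–1 s: v starts 8 cm/s; Δx = 8·1 + ½·-6·1² = 5 cm; v ends 2 cm/s.
1–6 s: v starts 2 cm/s; Δx = 2·5 + ½·-8·5² = -90 cm; v ends -38 cm/s.
6–7 s: v starts -38 cm/s; Δx = -38·1 + ½·6·1² = -35 cm; v ends -32 cm/s.
x(7) = 4 + Σ Δx = -116 cm.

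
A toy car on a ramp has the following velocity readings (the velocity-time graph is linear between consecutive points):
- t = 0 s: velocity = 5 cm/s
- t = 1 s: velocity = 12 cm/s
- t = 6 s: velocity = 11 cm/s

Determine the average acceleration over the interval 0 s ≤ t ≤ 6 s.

Average acceleration = Δv/Δt = (11 − 5)/(6 − 0) = 1 cm/s².

1 cm/s²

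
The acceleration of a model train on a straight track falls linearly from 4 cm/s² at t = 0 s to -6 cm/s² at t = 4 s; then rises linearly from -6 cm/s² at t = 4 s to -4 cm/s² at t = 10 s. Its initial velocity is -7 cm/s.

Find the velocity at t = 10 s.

Δv equals the area under the a-t graph; then v = v₀ + Δv.
0–4 s: ½(4 + -6)(4) = -4 cm/s
4–10 s: ½(-6 + -4)(6) = -30 cm/s
Δv = -34 cm/s, so v(10) = -7 + (-34) = -41 cm/s.

-41 cm/s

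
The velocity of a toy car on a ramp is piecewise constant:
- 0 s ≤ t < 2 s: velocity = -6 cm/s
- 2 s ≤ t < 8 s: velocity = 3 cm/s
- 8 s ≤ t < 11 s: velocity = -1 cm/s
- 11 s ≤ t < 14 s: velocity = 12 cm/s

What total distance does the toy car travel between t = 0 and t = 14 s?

Total distance travelled is ∫|v| dt — sum the magnitudes of each area piece.
0–2 s: |-6| × 2 = 12 cm
2–8 s: |3| × 6 = 18 cm
8–11 s: |-1| × 3 = 3 cm
11–14 s: |12| × 3 = 36 cm
Total distance = 69 cm

69 cm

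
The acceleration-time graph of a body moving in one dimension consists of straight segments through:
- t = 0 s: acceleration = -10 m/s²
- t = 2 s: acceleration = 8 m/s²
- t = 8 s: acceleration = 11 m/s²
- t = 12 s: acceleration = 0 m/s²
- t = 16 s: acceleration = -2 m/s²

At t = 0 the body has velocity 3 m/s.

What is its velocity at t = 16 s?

Δv equals the area under the a-t graph; then v = v₀ + Δv.
0–2 s: ½(-10 + 8)(2) = -2 m/s
2–8 s: ½(8 + 11)(6) = 57 m/s
8–12 s: ½(11 + 0)(4) = 22 m/s
12–16 s: ½(0 + -2)(4) = -4 m/s
Δv = 73 m/s, so v(16) = 3 + (73) = 76 m/s.

76 m/s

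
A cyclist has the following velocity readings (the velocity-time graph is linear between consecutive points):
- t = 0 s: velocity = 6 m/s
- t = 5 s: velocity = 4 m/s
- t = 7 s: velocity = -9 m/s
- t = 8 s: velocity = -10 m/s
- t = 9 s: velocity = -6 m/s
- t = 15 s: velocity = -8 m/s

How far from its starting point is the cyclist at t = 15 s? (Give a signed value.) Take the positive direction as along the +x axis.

Net displacement equals the area under the velocity-time graph (areas below the axis count negative).
0–5 s: ½(6 + 4)(5) = 25 m
5–7 s: ½(4 + -9)(2) = -5 m
7–8 s: ½(-9 + -10)(1) = -9.5 m
8–9 s: ½(-10 + -6)(1) = -8 m
9–15 s: ½(-6 + -8)(6) = -42 m
Net displacement = -39.5 m

-39.5 m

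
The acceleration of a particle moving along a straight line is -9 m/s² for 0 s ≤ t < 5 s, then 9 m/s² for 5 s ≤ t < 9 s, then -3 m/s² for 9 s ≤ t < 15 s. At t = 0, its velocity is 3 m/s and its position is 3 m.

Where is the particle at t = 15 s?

On each constant-a segment, Δv = aΔt and Δx = v₀Δt + ½aΔt²; chain segment to segment.
0–5 s: v starts 3 m/s; Δx = 3·5 + ½·-9·5² = -97.5 m; v ends -42 m/s.
5–9 s: v starts -42 m/s; Δx = -42·4 + ½·9·4² = -96 m; v ends -6 m/s.
9–15 s: v starts -6 m/s; Δx = -6·6 + ½·-3·6² = -90 m; v ends -24 m/s.
x(15) = 3 + Σ Δx = -280.5 m.

-280.5 m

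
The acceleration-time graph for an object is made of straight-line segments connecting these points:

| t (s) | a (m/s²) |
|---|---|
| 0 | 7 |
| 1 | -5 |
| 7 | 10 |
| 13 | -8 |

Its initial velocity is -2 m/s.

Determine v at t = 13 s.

20 m/s

Δv equals the area under the a-t graph; then v = v₀ + Δv.
0–1 s: ½(7 + -5)(1) = 1 m/s
1–7 s: ½(-5 + 10)(6) = 15 m/s
7–13 s: ½(10 + -8)(6) = 6 m/s
Δv = 22 m/s, so v(13) = -2 + (22) = 20 m/s.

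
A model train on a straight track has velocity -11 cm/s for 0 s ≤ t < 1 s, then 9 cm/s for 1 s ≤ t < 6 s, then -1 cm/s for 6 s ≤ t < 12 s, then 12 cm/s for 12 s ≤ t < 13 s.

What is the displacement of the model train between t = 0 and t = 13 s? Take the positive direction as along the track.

40 cm

Net displacement equals the area under the velocity-time graph (areas below the axis count negative).
0–1 s: -11 × 1 = -11 cm
1–6 s: 9 × 5 = 45 cm
6–12 s: -1 × 6 = -6 cm
12–13 s: 12 × 1 = 12 cm
Net displacement = 40 cm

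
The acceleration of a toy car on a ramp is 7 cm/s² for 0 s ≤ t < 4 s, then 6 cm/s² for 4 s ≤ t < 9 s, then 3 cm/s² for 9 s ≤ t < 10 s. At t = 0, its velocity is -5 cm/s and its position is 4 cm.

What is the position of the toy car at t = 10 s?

On each constant-a segment, Δv = aΔt and Δx = v₀Δt + ½aΔt²; chain segment to segment.
0–4 s: v starts -5 cm/s; Δx = -5·4 + ½·7·4² = 36 cm; v ends 23 cm/s.
4–9 s: v starts 23 cm/s; Δx = 23·5 + ½·6·5² = 190 cm; v ends 53 cm/s.
9–10 s: v starts 53 cm/s; Δx = 53·1 + ½·3·1² = 54.5 cm; v ends 56 cm/s.
x(10) = 4 + Σ Δx = 284.5 cm.

284.5 cm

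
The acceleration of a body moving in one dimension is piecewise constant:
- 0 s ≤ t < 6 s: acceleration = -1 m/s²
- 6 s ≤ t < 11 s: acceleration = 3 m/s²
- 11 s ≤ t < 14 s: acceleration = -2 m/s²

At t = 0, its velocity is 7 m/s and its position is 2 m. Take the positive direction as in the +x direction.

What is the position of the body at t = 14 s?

107.5 m

On each constant-a segment, Δv = aΔt and Δx = v₀Δt + ½aΔt²; chain segment to segment.
0–6 s: v starts 7 m/s; Δx = 7·6 + ½·-1·6² = 24 m; v ends 1 m/s.
6–11 s: v starts 1 m/s; Δx = 1·5 + ½·3·5² = 42.5 m; v ends 16 m/s.
11–14 s: v starts 16 m/s; Δx = 16·3 + ½·-2·3² = 39 m; v ends 10 m/s.
x(14) = 2 + Σ Δx = 107.5 m.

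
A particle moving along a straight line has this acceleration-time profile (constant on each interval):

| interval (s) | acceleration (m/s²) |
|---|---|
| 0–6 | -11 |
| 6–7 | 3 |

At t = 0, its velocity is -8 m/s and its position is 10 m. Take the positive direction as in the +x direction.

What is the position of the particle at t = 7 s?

On each constant-a segment, Δv = aΔt and Δx = v₀Δt + ½aΔt²; chain segment to segment.
0–6 s: v starts -8 m/s; Δx = -8·6 + ½·-11·6² = -246 m; v ends -74 m/s.
6–7 s: v starts -74 m/s; Δx = -74·1 + ½·3·1² = -72.5 m; v ends -71 m/s.
x(7) = 10 + Σ Δx = -308.5 m.

-308.5 m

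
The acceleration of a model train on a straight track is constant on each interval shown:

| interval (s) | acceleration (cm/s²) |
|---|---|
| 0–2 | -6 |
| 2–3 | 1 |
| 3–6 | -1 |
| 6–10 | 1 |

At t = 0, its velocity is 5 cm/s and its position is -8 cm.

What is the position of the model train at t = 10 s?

-67 cm

On each constant-a segment, Δv = aΔt and Δx = v₀Δt + ½aΔt²; chain segment to segment.
0–2 s: v starts 5 cm/s; Δx = 5·2 + ½·-6·2² = -2 cm; v ends -7 cm/s.
2–3 s: v starts -7 cm/s; Δx = -7·1 + ½·1·1² = -6.5 cm; v ends -6 cm/s.
3–6 s: v starts -6 cm/s; Δx = -6·3 + ½·-1·3² = -22.5 cm; v ends -9 cm/s.
6–10 s: v starts -9 cm/s; Δx = -9·4 + ½·1·4² = -28 cm; v ends -5 cm/s.
x(10) = -8 + Σ Δx = -67 cm.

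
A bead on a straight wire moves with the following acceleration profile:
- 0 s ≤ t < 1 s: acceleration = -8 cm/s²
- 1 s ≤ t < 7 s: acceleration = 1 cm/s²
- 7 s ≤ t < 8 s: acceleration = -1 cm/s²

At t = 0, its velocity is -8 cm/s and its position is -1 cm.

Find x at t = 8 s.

On each constant-a segment, Δv = aΔt and Δx = v₀Δt + ½aΔt²; chain segment to segment.
0–1 s: v starts -8 cm/s; Δx = -8·1 + ½·-8·1² = -12 cm; v ends -16 cm/s.
1–7 s: v starts -16 cm/s; Δx = -16·6 + ½·1·6² = -78 cm; v ends -10 cm/s.
7–8 s: v starts -10 cm/s; Δx = -10·1 + ½·-1·1² = -10.5 cm; v ends -11 cm/s.
x(8) = -1 + Σ Δx = -101.5 cm.

-101.5 cm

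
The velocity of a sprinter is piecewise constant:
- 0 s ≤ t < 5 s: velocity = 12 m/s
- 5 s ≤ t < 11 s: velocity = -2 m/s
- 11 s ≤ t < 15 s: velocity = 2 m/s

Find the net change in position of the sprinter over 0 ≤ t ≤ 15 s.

56 m

Net displacement equals the area under the velocity-time graph (areas below the axis count negative).
0–5 s: 12 × 5 = 60 m
5–11 s: -2 × 6 = -12 m
11–15 s: 2 × 4 = 8 m
Net displacement = 56 m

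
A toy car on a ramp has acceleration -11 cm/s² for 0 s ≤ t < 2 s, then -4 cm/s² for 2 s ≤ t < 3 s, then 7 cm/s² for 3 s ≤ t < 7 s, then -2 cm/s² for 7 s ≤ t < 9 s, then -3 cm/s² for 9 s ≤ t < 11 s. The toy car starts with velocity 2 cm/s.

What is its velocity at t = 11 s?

Δv equals the area under the a-t graph; then v = v₀ + Δv.
0–2 s: -11 × 2 = -22 cm/s
2–3 s: -4 × 1 = -4 cm/s
3–7 s: 7 × 4 = 28 cm/s
7–9 s: -2 × 2 = -4 cm/s
9–11 s: -3 × 2 = -6 cm/s
Δv = -8 cm/s, so v(11) = 2 + (-8) = -6 cm/s.

-6 cm/s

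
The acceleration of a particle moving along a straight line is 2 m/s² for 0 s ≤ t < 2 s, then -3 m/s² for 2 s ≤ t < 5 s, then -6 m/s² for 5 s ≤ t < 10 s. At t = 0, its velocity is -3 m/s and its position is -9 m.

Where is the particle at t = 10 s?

On each constant-a segment, Δv = aΔt and Δx = v₀Δt + ½aΔt²; chain segment to segment.
0–2 s: v starts -3 m/s; Δx = -3·2 + ½·2·2² = -2 m; v ends 1 m/s.
2–5 s: v starts 1 m/s; Δx = 1·3 + ½·-3·3² = -10.5 m; v ends -8 m/s.
5–10 s: v starts -8 m/s; Δx = -8·5 + ½·-6·5² = -115 m; v ends -38 m/s.
x(10) = -9 + Σ Δx = -136.5 m.

-136.5 m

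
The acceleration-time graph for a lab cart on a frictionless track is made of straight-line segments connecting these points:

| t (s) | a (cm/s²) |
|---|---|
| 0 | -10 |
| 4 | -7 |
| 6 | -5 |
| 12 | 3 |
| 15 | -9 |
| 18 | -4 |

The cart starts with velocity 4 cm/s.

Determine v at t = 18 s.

Δv equals the area under the a-t graph; then v = v₀ + Δv.
0–4 s: ½(-10 + -7)(4) = -34 cm/s
4–6 s: ½(-7 + -5)(2) = -12 cm/s
6–12 s: ½(-5 + 3)(6) = -6 cm/s
12–15 s: ½(3 + -9)(3) = -9 cm/s
15–18 s: ½(-9 + -4)(3) = -19.5 cm/s
Δv = -80.5 cm/s, so v(18) = 4 + (-80.5) = -76.5 cm/s.

-76.5 cm/s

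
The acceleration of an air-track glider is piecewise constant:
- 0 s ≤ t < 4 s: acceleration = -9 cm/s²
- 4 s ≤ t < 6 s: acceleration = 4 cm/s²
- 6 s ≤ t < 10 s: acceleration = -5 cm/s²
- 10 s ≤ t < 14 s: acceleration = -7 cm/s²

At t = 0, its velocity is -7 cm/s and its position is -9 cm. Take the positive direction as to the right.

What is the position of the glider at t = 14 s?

-643 cm

On each constant-a segment, Δv = aΔt and Δx = v₀Δt + ½aΔt²; chain segment to segment.
0–4 s: v starts -7 cm/s; Δx = -7·4 + ½·-9·4² = -100 cm; v ends -43 cm/s.
4–6 s: v starts -43 cm/s; Δx = -43·2 + ½·4·2² = -78 cm; v ends -35 cm/s.
6–10 s: v starts -35 cm/s; Δx = -35·4 + ½·-5·4² = -180 cm; v ends -55 cm/s.
10–14 s: v starts -55 cm/s; Δx = -55·4 + ½·-7·4² = -276 cm; v ends -83 cm/s.
x(14) = -9 + Σ Δx = -643 cm.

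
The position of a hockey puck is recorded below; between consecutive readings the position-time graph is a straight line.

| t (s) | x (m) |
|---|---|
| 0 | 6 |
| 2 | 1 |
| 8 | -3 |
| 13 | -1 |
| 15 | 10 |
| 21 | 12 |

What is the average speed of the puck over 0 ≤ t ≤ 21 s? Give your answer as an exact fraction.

8/7 m/s

Average speed = (total path length)/(elapsed time); on a piecewise-linear x-t graph the path length is Σ|Δx|.
0–2 s: |Δx| = |1 − 6| = 5 m
2–8 s: |Δx| = |-3 − 1| = 4 m
8–13 s: |Δx| = |-1 − -3| = 2 m
13–15 s: |Δx| = |10 − -1| = 11 m
15–21 s: |Δx| = |12 − 10| = 2 m
Total path = 24 m; average speed = 24/21 = 8/7 m/s.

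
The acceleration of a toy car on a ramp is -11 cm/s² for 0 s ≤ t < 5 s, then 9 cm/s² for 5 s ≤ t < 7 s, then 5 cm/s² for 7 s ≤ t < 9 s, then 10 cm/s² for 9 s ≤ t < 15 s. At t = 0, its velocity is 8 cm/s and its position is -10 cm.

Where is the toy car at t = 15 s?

-165.5 cm

On each constant-a segment, Δv = aΔt and Δx = v₀Δt + ½aΔt²; chain segment to segment.
0–5 s: v starts 8 cm/s; Δx = 8·5 + ½·-11·5² = -97.5 cm; v ends -47 cm/s.
5–7 s: v starts -47 cm/s; Δx = -47·2 + ½·9·2² = -76 cm; v ends -29 cm/s.
7–9 s: v starts -29 cm/s; Δx = -29·2 + ½·5·2² = -48 cm; v ends -19 cm/s.
9–15 s: v starts -19 cm/s; Δx = -19·6 + ½·10·6² = 66 cm; v ends 41 cm/s.
x(15) = -10 + Σ Δx = -165.5 cm.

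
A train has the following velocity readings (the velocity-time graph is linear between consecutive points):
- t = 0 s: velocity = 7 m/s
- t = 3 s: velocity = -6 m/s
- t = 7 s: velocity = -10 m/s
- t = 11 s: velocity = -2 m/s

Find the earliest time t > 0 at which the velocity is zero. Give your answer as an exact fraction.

t = 21/13 s

v changes sign on 0–3 s (from 7 to -6); the graph is linear there, so v = 0 at t = 0 + (-7)·(3 − 0)/(-6 − 7) = 21/13 s.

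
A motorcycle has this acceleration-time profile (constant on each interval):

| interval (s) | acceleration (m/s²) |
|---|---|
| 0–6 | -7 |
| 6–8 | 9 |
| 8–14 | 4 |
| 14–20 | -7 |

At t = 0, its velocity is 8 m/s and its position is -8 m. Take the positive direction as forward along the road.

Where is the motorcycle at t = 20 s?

On each constant-a segment, Δv = aΔt and Δx = v₀Δt + ½aΔt²; chain segment to segment.
0–6 s: v starts 8 m/s; Δx = 8·6 + ½·-7·6² = -78 m; v ends -34 m/s.
6–8 s: v starts -34 m/s; Δx = -34·2 + ½·9·2² = -50 m; v ends -16 m/s.
8–14 s: v starts -16 m/s; Δx = -16·6 + ½·4·6² = -24 m; v ends 8 m/s.
14–20 s: v starts 8 m/s; Δx = 8·6 + ½·-7·6² = -78 m; v ends -34 m/s.
x(20) = -8 + Σ Δx = -238 m.

-238 m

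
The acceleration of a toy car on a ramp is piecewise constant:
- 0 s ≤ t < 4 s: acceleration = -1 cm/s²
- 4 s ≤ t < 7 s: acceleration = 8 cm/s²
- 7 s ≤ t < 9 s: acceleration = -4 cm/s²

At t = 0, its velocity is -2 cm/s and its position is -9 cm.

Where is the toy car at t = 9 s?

21 cm

On each constant-a segment, Δv = aΔt and Δx = v₀Δt + ½aΔt²; chain segment to segment.
0–4 s: v starts -2 cm/s; Δx = -2·4 + ½·-1·4² = -16 cm; v ends -6 cm/s.
4–7 s: v starts -6 cm/s; Δx = -6·3 + ½·8·3² = 18 cm; v ends 18 cm/s.
7–9 s: v starts 18 cm/s; Δx = 18·2 + ½·-4·2² = 28 cm; v ends 10 cm/s.
x(9) = -9 + Σ Δx = 21 cm.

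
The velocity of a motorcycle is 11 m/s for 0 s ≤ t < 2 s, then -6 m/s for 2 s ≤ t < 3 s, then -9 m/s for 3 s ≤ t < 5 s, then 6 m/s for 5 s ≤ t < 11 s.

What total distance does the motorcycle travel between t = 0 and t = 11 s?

82 m

Distance (not displacement) is the total path length: add the absolute areas under v-t.
0–2 s: |11| × 2 = 22 m
2–3 s: |-6| × 1 = 6 m
3–5 s: |-9| × 2 = 18 m
5–11 s: |6| × 6 = 36 m
Total distance = 82 m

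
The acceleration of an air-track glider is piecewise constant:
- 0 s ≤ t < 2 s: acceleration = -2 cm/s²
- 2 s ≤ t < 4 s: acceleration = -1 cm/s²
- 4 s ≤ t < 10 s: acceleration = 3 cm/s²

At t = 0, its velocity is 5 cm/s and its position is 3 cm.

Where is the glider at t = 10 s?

57 cm

On each constant-a segment, Δv = aΔt and Δx = v₀Δt + ½aΔt²; chain segment to segment.
0–2 s: v starts 5 cm/s; Δx = 5·2 + ½·-2·2² = 6 cm; v ends 1 cm/s.
2–4 s: v starts 1 cm/s; Δx = 1·2 + ½·-1·2² = 0 cm; v ends -1 cm/s.
4–10 s: v starts -1 cm/s; Δx = -1·6 + ½·3·6² = 48 cm; v ends 17 cm/s.
x(10) = 3 + Σ Δx = 57 cm.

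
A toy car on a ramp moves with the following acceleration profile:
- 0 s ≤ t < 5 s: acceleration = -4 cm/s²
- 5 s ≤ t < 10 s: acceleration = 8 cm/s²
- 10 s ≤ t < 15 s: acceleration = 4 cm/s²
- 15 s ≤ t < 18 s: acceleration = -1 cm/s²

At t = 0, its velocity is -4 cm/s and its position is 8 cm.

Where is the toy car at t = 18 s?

On each constant-a segment, Δv = aΔt and Δx = v₀Δt + ½aΔt²; chain segment to segment.
0–5 s: v starts -4 cm/s; Δx = -4·5 + ½·-4·5² = -70 cm; v ends -24 cm/s.
5–10 s: v starts -24 cm/s; Δx = -24·5 + ½·8·5² = -20 cm; v ends 16 cm/s.
10–15 s: v starts 16 cm/s; Δx = 16·5 + ½·4·5² = 130 cm; v ends 36 cm/s.
15–18 s: v starts 36 cm/s; Δx = 36·3 + ½·-1·3² = 103.5 cm; v ends 33 cm/s.
x(18) = 8 + Σ Δx = 151.5 cm.

151.5 cm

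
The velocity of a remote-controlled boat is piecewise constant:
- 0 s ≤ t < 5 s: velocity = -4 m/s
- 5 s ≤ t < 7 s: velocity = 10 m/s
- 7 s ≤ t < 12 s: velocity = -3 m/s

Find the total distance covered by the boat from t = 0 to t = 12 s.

55 m

Total distance travelled is ∫|v| dt — sum the magnitudes of each area piece.
0–5 s: |-4| × 5 = 20 m
5–7 s: |10| × 2 = 20 m
7–12 s: |-3| × 5 = 15 m
Total distance = 55 m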